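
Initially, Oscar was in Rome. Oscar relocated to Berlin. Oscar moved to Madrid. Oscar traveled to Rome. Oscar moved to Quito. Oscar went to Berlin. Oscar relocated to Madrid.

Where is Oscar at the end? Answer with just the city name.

Answer: Madrid

Derivation:
Tracking Oscar's location:
Start: Oscar is in Rome.
After move 1: Rome -> Berlin. Oscar is in Berlin.
After move 2: Berlin -> Madrid. Oscar is in Madrid.
After move 3: Madrid -> Rome. Oscar is in Rome.
After move 4: Rome -> Quito. Oscar is in Quito.
After move 5: Quito -> Berlin. Oscar is in Berlin.
After move 6: Berlin -> Madrid. Oscar is in Madrid.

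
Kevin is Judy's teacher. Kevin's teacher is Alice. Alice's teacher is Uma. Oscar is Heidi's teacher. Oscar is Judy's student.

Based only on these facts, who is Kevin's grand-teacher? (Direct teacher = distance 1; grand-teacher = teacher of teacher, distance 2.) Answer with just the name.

Reconstructing the teacher chain from the given facts:
  Uma -> Alice -> Kevin -> Judy -> Oscar -> Heidi
(each arrow means 'teacher of the next')
Positions in the chain (0 = top):
  position of Uma: 0
  position of Alice: 1
  position of Kevin: 2
  position of Judy: 3
  position of Oscar: 4
  position of Heidi: 5

Kevin is at position 2; the grand-teacher is 2 steps up the chain, i.e. position 0: Uma.

Answer: Uma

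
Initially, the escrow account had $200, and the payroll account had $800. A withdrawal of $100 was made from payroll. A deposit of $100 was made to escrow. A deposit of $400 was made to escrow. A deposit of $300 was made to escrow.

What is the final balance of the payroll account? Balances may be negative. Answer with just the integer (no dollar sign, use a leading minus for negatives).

Tracking account balances step by step:
Start: escrow=200, payroll=800
Event 1 (withdraw 100 from payroll): payroll: 800 - 100 = 700. Balances: escrow=200, payroll=700
Event 2 (deposit 100 to escrow): escrow: 200 + 100 = 300. Balances: escrow=300, payroll=700
Event 3 (deposit 400 to escrow): escrow: 300 + 400 = 700. Balances: escrow=700, payroll=700
Event 4 (deposit 300 to escrow): escrow: 700 + 300 = 1000. Balances: escrow=1000, payroll=700

Final balance of payroll: 700

Answer: 700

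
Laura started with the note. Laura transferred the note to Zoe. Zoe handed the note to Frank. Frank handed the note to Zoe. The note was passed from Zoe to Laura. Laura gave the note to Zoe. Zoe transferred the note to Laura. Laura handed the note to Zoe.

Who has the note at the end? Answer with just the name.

Answer: Zoe

Derivation:
Tracking the note through each event:
Start: Laura has the note.
After event 1: Zoe has the note.
After event 2: Frank has the note.
After event 3: Zoe has the note.
After event 4: Laura has the note.
After event 5: Zoe has the note.
After event 6: Laura has the note.
After event 7: Zoe has the note.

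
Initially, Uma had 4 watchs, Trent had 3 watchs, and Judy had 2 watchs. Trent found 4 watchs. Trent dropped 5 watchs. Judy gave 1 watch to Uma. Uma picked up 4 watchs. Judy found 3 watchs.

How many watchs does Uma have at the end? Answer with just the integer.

Answer: 9

Derivation:
Tracking counts step by step:
Start: Uma=4, Trent=3, Judy=2
Event 1 (Trent +4): Trent: 3 -> 7. State: Uma=4, Trent=7, Judy=2
Event 2 (Trent -5): Trent: 7 -> 2. State: Uma=4, Trent=2, Judy=2
Event 3 (Judy -> Uma, 1): Judy: 2 -> 1, Uma: 4 -> 5. State: Uma=5, Trent=2, Judy=1
Event 4 (Uma +4): Uma: 5 -> 9. State: Uma=9, Trent=2, Judy=1
Event 5 (Judy +3): Judy: 1 -> 4. State: Uma=9, Trent=2, Judy=4

Uma's final count: 9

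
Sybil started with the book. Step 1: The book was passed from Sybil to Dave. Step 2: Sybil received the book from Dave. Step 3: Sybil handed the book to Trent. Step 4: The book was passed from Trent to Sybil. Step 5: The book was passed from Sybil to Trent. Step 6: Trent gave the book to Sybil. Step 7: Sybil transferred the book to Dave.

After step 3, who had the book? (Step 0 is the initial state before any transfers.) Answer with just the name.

Answer: Trent

Derivation:
Tracking the book holder through step 3:
After step 0 (start): Sybil
After step 1: Dave
After step 2: Sybil
After step 3: Trent

At step 3, the holder is Trent.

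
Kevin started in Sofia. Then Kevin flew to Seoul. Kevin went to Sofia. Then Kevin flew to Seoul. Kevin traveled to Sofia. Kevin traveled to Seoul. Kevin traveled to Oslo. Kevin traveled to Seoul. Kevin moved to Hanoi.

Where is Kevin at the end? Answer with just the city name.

Answer: Hanoi

Derivation:
Tracking Kevin's location:
Start: Kevin is in Sofia.
After move 1: Sofia -> Seoul. Kevin is in Seoul.
After move 2: Seoul -> Sofia. Kevin is in Sofia.
After move 3: Sofia -> Seoul. Kevin is in Seoul.
After move 4: Seoul -> Sofia. Kevin is in Sofia.
After move 5: Sofia -> Seoul. Kevin is in Seoul.
After move 6: Seoul -> Oslo. Kevin is in Oslo.
After move 7: Oslo -> Seoul. Kevin is in Seoul.
After move 8: Seoul -> Hanoi. Kevin is in Hanoi.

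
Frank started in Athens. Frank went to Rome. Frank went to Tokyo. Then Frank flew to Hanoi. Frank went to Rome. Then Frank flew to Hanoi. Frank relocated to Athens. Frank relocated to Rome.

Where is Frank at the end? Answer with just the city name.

Answer: Rome

Derivation:
Tracking Frank's location:
Start: Frank is in Athens.
After move 1: Athens -> Rome. Frank is in Rome.
After move 2: Rome -> Tokyo. Frank is in Tokyo.
After move 3: Tokyo -> Hanoi. Frank is in Hanoi.
After move 4: Hanoi -> Rome. Frank is in Rome.
After move 5: Rome -> Hanoi. Frank is in Hanoi.
After move 6: Hanoi -> Athens. Frank is in Athens.
After move 7: Athens -> Rome. Frank is in Rome.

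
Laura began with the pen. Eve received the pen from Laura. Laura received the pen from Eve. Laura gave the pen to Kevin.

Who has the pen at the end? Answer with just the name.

Tracking the pen through each event:
Start: Laura has the pen.
After event 1: Eve has the pen.
After event 2: Laura has the pen.
After event 3: Kevin has the pen.

Answer: Kevin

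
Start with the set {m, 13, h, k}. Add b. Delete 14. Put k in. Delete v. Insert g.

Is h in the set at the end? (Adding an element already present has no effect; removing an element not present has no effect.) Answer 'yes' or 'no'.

Answer: yes

Derivation:
Tracking the set through each operation:
Start: {13, h, k, m}
Event 1 (add b): added. Set: {13, b, h, k, m}
Event 2 (remove 14): not present, no change. Set: {13, b, h, k, m}
Event 3 (add k): already present, no change. Set: {13, b, h, k, m}
Event 4 (remove v): not present, no change. Set: {13, b, h, k, m}
Event 5 (add g): added. Set: {13, b, g, h, k, m}

Final set: {13, b, g, h, k, m} (size 6)
h is in the final set.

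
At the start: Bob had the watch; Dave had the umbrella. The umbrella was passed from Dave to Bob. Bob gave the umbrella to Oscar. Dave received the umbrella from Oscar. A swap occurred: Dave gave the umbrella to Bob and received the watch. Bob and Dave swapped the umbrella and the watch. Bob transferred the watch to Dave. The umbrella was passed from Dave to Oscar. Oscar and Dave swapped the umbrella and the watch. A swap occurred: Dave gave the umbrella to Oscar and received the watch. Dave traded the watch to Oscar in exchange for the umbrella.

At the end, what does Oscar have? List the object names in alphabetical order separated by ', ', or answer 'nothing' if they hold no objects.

Tracking all object holders:
Start: watch:Bob, umbrella:Dave
Event 1 (give umbrella: Dave -> Bob). State: watch:Bob, umbrella:Bob
Event 2 (give umbrella: Bob -> Oscar). State: watch:Bob, umbrella:Oscar
Event 3 (give umbrella: Oscar -> Dave). State: watch:Bob, umbrella:Dave
Event 4 (swap umbrella<->watch: now umbrella:Bob, watch:Dave). State: watch:Dave, umbrella:Bob
Event 5 (swap umbrella<->watch: now umbrella:Dave, watch:Bob). State: watch:Bob, umbrella:Dave
Event 6 (give watch: Bob -> Dave). State: watch:Dave, umbrella:Dave
Event 7 (give umbrella: Dave -> Oscar). State: watch:Dave, umbrella:Oscar
Event 8 (swap umbrella<->watch: now umbrella:Dave, watch:Oscar). State: watch:Oscar, umbrella:Dave
Event 9 (swap umbrella<->watch: now umbrella:Oscar, watch:Dave). State: watch:Dave, umbrella:Oscar
Event 10 (swap watch<->umbrella: now watch:Oscar, umbrella:Dave). State: watch:Oscar, umbrella:Dave

Final state: watch:Oscar, umbrella:Dave
Oscar holds: watch.

Answer: watch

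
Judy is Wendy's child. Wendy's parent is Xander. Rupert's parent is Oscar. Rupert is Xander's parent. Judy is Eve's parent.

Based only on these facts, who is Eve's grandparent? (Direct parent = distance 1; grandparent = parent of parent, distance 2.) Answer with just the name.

Reconstructing the parent chain from the given facts:
  Oscar -> Rupert -> Xander -> Wendy -> Judy -> Eve
(each arrow means 'parent of the next')
Positions in the chain (0 = top):
  position of Oscar: 0
  position of Rupert: 1
  position of Xander: 2
  position of Wendy: 3
  position of Judy: 4
  position of Eve: 5

Eve is at position 5; the grandparent is 2 steps up the chain, i.e. position 3: Wendy.

Answer: Wendy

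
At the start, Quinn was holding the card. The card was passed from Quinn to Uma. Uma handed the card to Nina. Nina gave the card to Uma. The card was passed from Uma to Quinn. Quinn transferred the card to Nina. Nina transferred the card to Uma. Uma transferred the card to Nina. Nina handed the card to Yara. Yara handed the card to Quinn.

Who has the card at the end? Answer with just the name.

Tracking the card through each event:
Start: Quinn has the card.
After event 1: Uma has the card.
After event 2: Nina has the card.
After event 3: Uma has the card.
After event 4: Quinn has the card.
After event 5: Nina has the card.
After event 6: Uma has the card.
After event 7: Nina has the card.
After event 8: Yara has the card.
After event 9: Quinn has the card.

Answer: Quinn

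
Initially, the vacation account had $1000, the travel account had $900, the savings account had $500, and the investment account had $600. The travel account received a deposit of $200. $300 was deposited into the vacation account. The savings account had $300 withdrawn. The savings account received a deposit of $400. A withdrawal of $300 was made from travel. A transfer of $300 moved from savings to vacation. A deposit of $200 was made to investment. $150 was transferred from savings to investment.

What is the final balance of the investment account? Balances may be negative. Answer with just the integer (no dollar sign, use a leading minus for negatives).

Tracking account balances step by step:
Start: vacation=1000, travel=900, savings=500, investment=600
Event 1 (deposit 200 to travel): travel: 900 + 200 = 1100. Balances: vacation=1000, travel=1100, savings=500, investment=600
Event 2 (deposit 300 to vacation): vacation: 1000 + 300 = 1300. Balances: vacation=1300, travel=1100, savings=500, investment=600
Event 3 (withdraw 300 from savings): savings: 500 - 300 = 200. Balances: vacation=1300, travel=1100, savings=200, investment=600
Event 4 (deposit 400 to savings): savings: 200 + 400 = 600. Balances: vacation=1300, travel=1100, savings=600, investment=600
Event 5 (withdraw 300 from travel): travel: 1100 - 300 = 800. Balances: vacation=1300, travel=800, savings=600, investment=600
Event 6 (transfer 300 savings -> vacation): savings: 600 - 300 = 300, vacation: 1300 + 300 = 1600. Balances: vacation=1600, travel=800, savings=300, investment=600
Event 7 (deposit 200 to investment): investment: 600 + 200 = 800. Balances: vacation=1600, travel=800, savings=300, investment=800
Event 8 (transfer 150 savings -> investment): savings: 300 - 150 = 150, investment: 800 + 150 = 950. Balances: vacation=1600, travel=800, savings=150, investment=950

Final balance of investment: 950

Answer: 950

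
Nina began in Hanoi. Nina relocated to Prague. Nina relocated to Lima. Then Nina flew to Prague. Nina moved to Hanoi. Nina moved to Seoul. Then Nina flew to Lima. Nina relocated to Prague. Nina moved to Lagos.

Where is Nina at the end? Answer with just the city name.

Tracking Nina's location:
Start: Nina is in Hanoi.
After move 1: Hanoi -> Prague. Nina is in Prague.
After move 2: Prague -> Lima. Nina is in Lima.
After move 3: Lima -> Prague. Nina is in Prague.
After move 4: Prague -> Hanoi. Nina is in Hanoi.
After move 5: Hanoi -> Seoul. Nina is in Seoul.
After move 6: Seoul -> Lima. Nina is in Lima.
After move 7: Lima -> Prague. Nina is in Prague.
After move 8: Prague -> Lagos. Nina is in Lagos.

Answer: Lagos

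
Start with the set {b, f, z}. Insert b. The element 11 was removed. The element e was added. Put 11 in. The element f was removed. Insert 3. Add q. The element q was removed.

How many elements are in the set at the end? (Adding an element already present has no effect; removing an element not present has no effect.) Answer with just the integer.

Tracking the set through each operation:
Start: {b, f, z}
Event 1 (add b): already present, no change. Set: {b, f, z}
Event 2 (remove 11): not present, no change. Set: {b, f, z}
Event 3 (add e): added. Set: {b, e, f, z}
Event 4 (add 11): added. Set: {11, b, e, f, z}
Event 5 (remove f): removed. Set: {11, b, e, z}
Event 6 (add 3): added. Set: {11, 3, b, e, z}
Event 7 (add q): added. Set: {11, 3, b, e, q, z}
Event 8 (remove q): removed. Set: {11, 3, b, e, z}

Final set: {11, 3, b, e, z} (size 5)

Answer: 5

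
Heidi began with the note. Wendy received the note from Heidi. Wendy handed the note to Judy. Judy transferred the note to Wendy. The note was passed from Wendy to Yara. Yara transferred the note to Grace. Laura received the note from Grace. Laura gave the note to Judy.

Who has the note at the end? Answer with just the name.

Answer: Judy

Derivation:
Tracking the note through each event:
Start: Heidi has the note.
After event 1: Wendy has the note.
After event 2: Judy has the note.
After event 3: Wendy has the note.
After event 4: Yara has the note.
After event 5: Grace has the note.
After event 6: Laura has the note.
After event 7: Judy has the note.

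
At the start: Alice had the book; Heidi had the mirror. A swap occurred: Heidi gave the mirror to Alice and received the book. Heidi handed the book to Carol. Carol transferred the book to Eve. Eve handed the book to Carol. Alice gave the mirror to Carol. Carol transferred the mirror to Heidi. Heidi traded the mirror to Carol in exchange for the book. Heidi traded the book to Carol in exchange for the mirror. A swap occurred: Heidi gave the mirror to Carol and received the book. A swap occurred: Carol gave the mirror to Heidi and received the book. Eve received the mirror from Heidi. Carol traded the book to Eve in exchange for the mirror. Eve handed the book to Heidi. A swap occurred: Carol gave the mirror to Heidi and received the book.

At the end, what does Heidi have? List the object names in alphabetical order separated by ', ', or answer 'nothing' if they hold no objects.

Tracking all object holders:
Start: book:Alice, mirror:Heidi
Event 1 (swap mirror<->book: now mirror:Alice, book:Heidi). State: book:Heidi, mirror:Alice
Event 2 (give book: Heidi -> Carol). State: book:Carol, mirror:Alice
Event 3 (give book: Carol -> Eve). State: book:Eve, mirror:Alice
Event 4 (give book: Eve -> Carol). State: book:Carol, mirror:Alice
Event 5 (give mirror: Alice -> Carol). State: book:Carol, mirror:Carol
Event 6 (give mirror: Carol -> Heidi). State: book:Carol, mirror:Heidi
Event 7 (swap mirror<->book: now mirror:Carol, book:Heidi). State: book:Heidi, mirror:Carol
Event 8 (swap book<->mirror: now book:Carol, mirror:Heidi). State: book:Carol, mirror:Heidi
Event 9 (swap mirror<->book: now mirror:Carol, book:Heidi). State: book:Heidi, mirror:Carol
Event 10 (swap mirror<->book: now mirror:Heidi, book:Carol). State: book:Carol, mirror:Heidi
Event 11 (give mirror: Heidi -> Eve). State: book:Carol, mirror:Eve
Event 12 (swap book<->mirror: now book:Eve, mirror:Carol). State: book:Eve, mirror:Carol
Event 13 (give book: Eve -> Heidi). State: book:Heidi, mirror:Carol
Event 14 (swap mirror<->book: now mirror:Heidi, book:Carol). State: book:Carol, mirror:Heidi

Final state: book:Carol, mirror:Heidi
Heidi holds: mirror.

Answer: mirror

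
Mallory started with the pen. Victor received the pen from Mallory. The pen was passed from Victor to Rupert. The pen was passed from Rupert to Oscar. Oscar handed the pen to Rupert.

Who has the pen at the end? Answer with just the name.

Tracking the pen through each event:
Start: Mallory has the pen.
After event 1: Victor has the pen.
After event 2: Rupert has the pen.
After event 3: Oscar has the pen.
After event 4: Rupert has the pen.

Answer: Rupert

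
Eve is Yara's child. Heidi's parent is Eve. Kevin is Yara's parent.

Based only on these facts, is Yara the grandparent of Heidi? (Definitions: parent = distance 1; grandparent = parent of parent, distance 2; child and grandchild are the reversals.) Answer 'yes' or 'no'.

Reconstructing the parent chain from the given facts:
  Kevin -> Yara -> Eve -> Heidi
(each arrow means 'parent of the next')
Positions in the chain (0 = top):
  position of Kevin: 0
  position of Yara: 1
  position of Eve: 2
  position of Heidi: 3

Yara is at position 1, Heidi is at position 3; signed distance (j - i) = 2.
'grandparent' requires j - i = 2. Actual distance is 2, so the relation HOLDS.

Answer: yes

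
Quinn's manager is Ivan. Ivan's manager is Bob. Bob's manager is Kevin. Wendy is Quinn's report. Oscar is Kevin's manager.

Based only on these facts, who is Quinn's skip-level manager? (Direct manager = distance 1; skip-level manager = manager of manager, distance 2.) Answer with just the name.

Answer: Bob

Derivation:
Reconstructing the manager chain from the given facts:
  Oscar -> Kevin -> Bob -> Ivan -> Quinn -> Wendy
(each arrow means 'manager of the next')
Positions in the chain (0 = top):
  position of Oscar: 0
  position of Kevin: 1
  position of Bob: 2
  position of Ivan: 3
  position of Quinn: 4
  position of Wendy: 5

Quinn is at position 4; the skip-level manager is 2 steps up the chain, i.e. position 2: Bob.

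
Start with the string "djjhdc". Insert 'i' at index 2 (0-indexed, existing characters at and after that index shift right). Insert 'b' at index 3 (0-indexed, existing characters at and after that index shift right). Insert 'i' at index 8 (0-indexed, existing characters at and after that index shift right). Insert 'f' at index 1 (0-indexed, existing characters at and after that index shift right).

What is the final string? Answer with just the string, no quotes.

Applying each edit step by step:
Start: "djjhdc"
Op 1 (insert 'i' at idx 2): "djjhdc" -> "djijhdc"
Op 2 (insert 'b' at idx 3): "djijhdc" -> "djibjhdc"
Op 3 (insert 'i' at idx 8): "djibjhdc" -> "djibjhdci"
Op 4 (insert 'f' at idx 1): "djibjhdci" -> "dfjibjhdci"

Answer: dfjibjhdci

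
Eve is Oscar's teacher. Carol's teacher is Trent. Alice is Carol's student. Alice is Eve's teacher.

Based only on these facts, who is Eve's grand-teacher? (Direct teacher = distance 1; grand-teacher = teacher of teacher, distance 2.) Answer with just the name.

Reconstructing the teacher chain from the given facts:
  Trent -> Carol -> Alice -> Eve -> Oscar
(each arrow means 'teacher of the next')
Positions in the chain (0 = top):
  position of Trent: 0
  position of Carol: 1
  position of Alice: 2
  position of Eve: 3
  position of Oscar: 4

Eve is at position 3; the grand-teacher is 2 steps up the chain, i.e. position 1: Carol.

Answer: Carol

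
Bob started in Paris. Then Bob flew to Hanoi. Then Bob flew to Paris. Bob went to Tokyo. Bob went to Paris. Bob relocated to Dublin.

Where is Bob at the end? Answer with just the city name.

Answer: Dublin

Derivation:
Tracking Bob's location:
Start: Bob is in Paris.
After move 1: Paris -> Hanoi. Bob is in Hanoi.
After move 2: Hanoi -> Paris. Bob is in Paris.
After move 3: Paris -> Tokyo. Bob is in Tokyo.
After move 4: Tokyo -> Paris. Bob is in Paris.
After move 5: Paris -> Dublin. Bob is in Dublin.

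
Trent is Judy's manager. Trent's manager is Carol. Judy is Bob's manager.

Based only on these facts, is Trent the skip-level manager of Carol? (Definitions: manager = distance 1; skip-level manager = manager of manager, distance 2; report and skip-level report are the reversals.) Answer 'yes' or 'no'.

Reconstructing the manager chain from the given facts:
  Carol -> Trent -> Judy -> Bob
(each arrow means 'manager of the next')
Positions in the chain (0 = top):
  position of Carol: 0
  position of Trent: 1
  position of Judy: 2
  position of Bob: 3

Trent is at position 1, Carol is at position 0; signed distance (j - i) = -1.
'skip-level manager' requires j - i = 2. Actual distance is -1, so the relation does NOT hold.

Answer: no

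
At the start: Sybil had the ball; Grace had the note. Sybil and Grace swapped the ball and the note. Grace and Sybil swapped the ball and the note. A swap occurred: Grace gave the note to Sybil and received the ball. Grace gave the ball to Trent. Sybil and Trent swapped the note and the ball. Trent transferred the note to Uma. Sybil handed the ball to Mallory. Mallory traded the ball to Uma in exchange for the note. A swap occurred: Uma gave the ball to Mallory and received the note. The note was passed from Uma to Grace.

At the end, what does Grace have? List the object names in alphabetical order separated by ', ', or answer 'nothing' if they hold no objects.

Answer: note

Derivation:
Tracking all object holders:
Start: ball:Sybil, note:Grace
Event 1 (swap ball<->note: now ball:Grace, note:Sybil). State: ball:Grace, note:Sybil
Event 2 (swap ball<->note: now ball:Sybil, note:Grace). State: ball:Sybil, note:Grace
Event 3 (swap note<->ball: now note:Sybil, ball:Grace). State: ball:Grace, note:Sybil
Event 4 (give ball: Grace -> Trent). State: ball:Trent, note:Sybil
Event 5 (swap note<->ball: now note:Trent, ball:Sybil). State: ball:Sybil, note:Trent
Event 6 (give note: Trent -> Uma). State: ball:Sybil, note:Uma
Event 7 (give ball: Sybil -> Mallory). State: ball:Mallory, note:Uma
Event 8 (swap ball<->note: now ball:Uma, note:Mallory). State: ball:Uma, note:Mallory
Event 9 (swap ball<->note: now ball:Mallory, note:Uma). State: ball:Mallory, note:Uma
Event 10 (give note: Uma -> Grace). State: ball:Mallory, note:Grace

Final state: ball:Mallory, note:Grace
Grace holds: note.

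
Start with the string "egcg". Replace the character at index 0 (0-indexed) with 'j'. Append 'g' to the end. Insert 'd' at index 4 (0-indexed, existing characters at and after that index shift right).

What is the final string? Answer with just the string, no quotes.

Applying each edit step by step:
Start: "egcg"
Op 1 (replace idx 0: 'e' -> 'j'): "egcg" -> "jgcg"
Op 2 (append 'g'): "jgcg" -> "jgcgg"
Op 3 (insert 'd' at idx 4): "jgcgg" -> "jgcgdg"

Answer: jgcgdg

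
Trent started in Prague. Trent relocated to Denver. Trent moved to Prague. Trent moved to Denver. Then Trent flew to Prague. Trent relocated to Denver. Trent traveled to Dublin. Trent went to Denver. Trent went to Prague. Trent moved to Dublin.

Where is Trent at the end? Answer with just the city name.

Tracking Trent's location:
Start: Trent is in Prague.
After move 1: Prague -> Denver. Trent is in Denver.
After move 2: Denver -> Prague. Trent is in Prague.
After move 3: Prague -> Denver. Trent is in Denver.
After move 4: Denver -> Prague. Trent is in Prague.
After move 5: Prague -> Denver. Trent is in Denver.
After move 6: Denver -> Dublin. Trent is in Dublin.
After move 7: Dublin -> Denver. Trent is in Denver.
After move 8: Denver -> Prague. Trent is in Prague.
After move 9: Prague -> Dublin. Trent is in Dublin.

Answer: Dublin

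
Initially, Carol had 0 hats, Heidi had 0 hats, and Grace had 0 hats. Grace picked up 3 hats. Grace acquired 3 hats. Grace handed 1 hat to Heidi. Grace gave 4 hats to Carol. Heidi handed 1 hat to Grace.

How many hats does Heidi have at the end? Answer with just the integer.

Answer: 0

Derivation:
Tracking counts step by step:
Start: Carol=0, Heidi=0, Grace=0
Event 1 (Grace +3): Grace: 0 -> 3. State: Carol=0, Heidi=0, Grace=3
Event 2 (Grace +3): Grace: 3 -> 6. State: Carol=0, Heidi=0, Grace=6
Event 3 (Grace -> Heidi, 1): Grace: 6 -> 5, Heidi: 0 -> 1. State: Carol=0, Heidi=1, Grace=5
Event 4 (Grace -> Carol, 4): Grace: 5 -> 1, Carol: 0 -> 4. State: Carol=4, Heidi=1, Grace=1
Event 5 (Heidi -> Grace, 1): Heidi: 1 -> 0, Grace: 1 -> 2. State: Carol=4, Heidi=0, Grace=2

Heidi's final count: 0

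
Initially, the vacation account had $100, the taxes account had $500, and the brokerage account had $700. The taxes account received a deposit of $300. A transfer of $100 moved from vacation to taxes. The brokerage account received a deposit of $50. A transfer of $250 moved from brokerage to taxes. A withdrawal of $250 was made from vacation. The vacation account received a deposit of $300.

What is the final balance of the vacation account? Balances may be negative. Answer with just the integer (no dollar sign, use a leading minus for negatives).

Tracking account balances step by step:
Start: vacation=100, taxes=500, brokerage=700
Event 1 (deposit 300 to taxes): taxes: 500 + 300 = 800. Balances: vacation=100, taxes=800, brokerage=700
Event 2 (transfer 100 vacation -> taxes): vacation: 100 - 100 = 0, taxes: 800 + 100 = 900. Balances: vacation=0, taxes=900, brokerage=700
Event 3 (deposit 50 to brokerage): brokerage: 700 + 50 = 750. Balances: vacation=0, taxes=900, brokerage=750
Event 4 (transfer 250 brokerage -> taxes): brokerage: 750 - 250 = 500, taxes: 900 + 250 = 1150. Balances: vacation=0, taxes=1150, brokerage=500
Event 5 (withdraw 250 from vacation): vacation: 0 - 250 = -250. Balances: vacation=-250, taxes=1150, brokerage=500
Event 6 (deposit 300 to vacation): vacation: -250 + 300 = 50. Balances: vacation=50, taxes=1150, brokerage=500

Final balance of vacation: 50

Answer: 50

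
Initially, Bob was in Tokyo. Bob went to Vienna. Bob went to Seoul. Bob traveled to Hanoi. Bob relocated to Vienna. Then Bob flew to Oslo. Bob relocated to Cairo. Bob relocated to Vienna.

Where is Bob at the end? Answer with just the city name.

Tracking Bob's location:
Start: Bob is in Tokyo.
After move 1: Tokyo -> Vienna. Bob is in Vienna.
After move 2: Vienna -> Seoul. Bob is in Seoul.
After move 3: Seoul -> Hanoi. Bob is in Hanoi.
After move 4: Hanoi -> Vienna. Bob is in Vienna.
After move 5: Vienna -> Oslo. Bob is in Oslo.
After move 6: Oslo -> Cairo. Bob is in Cairo.
After move 7: Cairo -> Vienna. Bob is in Vienna.

Answer: Vienna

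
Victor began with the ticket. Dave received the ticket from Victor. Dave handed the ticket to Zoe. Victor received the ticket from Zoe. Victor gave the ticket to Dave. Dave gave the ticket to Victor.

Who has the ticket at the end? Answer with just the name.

Answer: Victor

Derivation:
Tracking the ticket through each event:
Start: Victor has the ticket.
After event 1: Dave has the ticket.
After event 2: Zoe has the ticket.
After event 3: Victor has the ticket.
After event 4: Dave has the ticket.
After event 5: Victor has the ticket.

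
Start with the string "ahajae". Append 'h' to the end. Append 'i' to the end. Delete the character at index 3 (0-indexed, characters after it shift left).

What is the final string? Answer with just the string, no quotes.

Answer: ahaaehi

Derivation:
Applying each edit step by step:
Start: "ahajae"
Op 1 (append 'h'): "ahajae" -> "ahajaeh"
Op 2 (append 'i'): "ahajaeh" -> "ahajaehi"
Op 3 (delete idx 3 = 'j'): "ahajaehi" -> "ahaaehi"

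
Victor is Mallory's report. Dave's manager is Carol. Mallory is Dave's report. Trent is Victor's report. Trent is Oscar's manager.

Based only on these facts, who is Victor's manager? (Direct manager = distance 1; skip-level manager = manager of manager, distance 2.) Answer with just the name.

Reconstructing the manager chain from the given facts:
  Carol -> Dave -> Mallory -> Victor -> Trent -> Oscar
(each arrow means 'manager of the next')
Positions in the chain (0 = top):
  position of Carol: 0
  position of Dave: 1
  position of Mallory: 2
  position of Victor: 3
  position of Trent: 4
  position of Oscar: 5

Victor is at position 3; the manager is 1 step up the chain, i.e. position 2: Mallory.

Answer: Mallory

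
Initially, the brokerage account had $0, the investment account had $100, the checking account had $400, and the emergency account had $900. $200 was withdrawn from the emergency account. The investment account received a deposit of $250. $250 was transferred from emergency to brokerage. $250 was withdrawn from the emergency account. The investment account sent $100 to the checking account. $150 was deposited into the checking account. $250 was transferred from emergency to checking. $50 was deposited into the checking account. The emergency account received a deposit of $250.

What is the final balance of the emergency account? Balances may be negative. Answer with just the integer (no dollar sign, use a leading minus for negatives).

Tracking account balances step by step:
Start: brokerage=0, investment=100, checking=400, emergency=900
Event 1 (withdraw 200 from emergency): emergency: 900 - 200 = 700. Balances: brokerage=0, investment=100, checking=400, emergency=700
Event 2 (deposit 250 to investment): investment: 100 + 250 = 350. Balances: brokerage=0, investment=350, checking=400, emergency=700
Event 3 (transfer 250 emergency -> brokerage): emergency: 700 - 250 = 450, brokerage: 0 + 250 = 250. Balances: brokerage=250, investment=350, checking=400, emergency=450
Event 4 (withdraw 250 from emergency): emergency: 450 - 250 = 200. Balances: brokerage=250, investment=350, checking=400, emergency=200
Event 5 (transfer 100 investment -> checking): investment: 350 - 100 = 250, checking: 400 + 100 = 500. Balances: brokerage=250, investment=250, checking=500, emergency=200
Event 6 (deposit 150 to checking): checking: 500 + 150 = 650. Balances: brokerage=250, investment=250, checking=650, emergency=200
Event 7 (transfer 250 emergency -> checking): emergency: 200 - 250 = -50, checking: 650 + 250 = 900. Balances: brokerage=250, investment=250, checking=900, emergency=-50
Event 8 (deposit 50 to checking): checking: 900 + 50 = 950. Balances: brokerage=250, investment=250, checking=950, emergency=-50
Event 9 (deposit 250 to emergency): emergency: -50 + 250 = 200. Balances: brokerage=250, investment=250, checking=950, emergency=200

Final balance of emergency: 200

Answer: 200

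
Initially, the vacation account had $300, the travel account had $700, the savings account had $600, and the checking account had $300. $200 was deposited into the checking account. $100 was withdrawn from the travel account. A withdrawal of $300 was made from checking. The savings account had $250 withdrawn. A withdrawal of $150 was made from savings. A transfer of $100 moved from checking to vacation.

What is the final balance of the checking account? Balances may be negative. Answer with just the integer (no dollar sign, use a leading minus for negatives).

Tracking account balances step by step:
Start: vacation=300, travel=700, savings=600, checking=300
Event 1 (deposit 200 to checking): checking: 300 + 200 = 500. Balances: vacation=300, travel=700, savings=600, checking=500
Event 2 (withdraw 100 from travel): travel: 700 - 100 = 600. Balances: vacation=300, travel=600, savings=600, checking=500
Event 3 (withdraw 300 from checking): checking: 500 - 300 = 200. Balances: vacation=300, travel=600, savings=600, checking=200
Event 4 (withdraw 250 from savings): savings: 600 - 250 = 350. Balances: vacation=300, travel=600, savings=350, checking=200
Event 5 (withdraw 150 from savings): savings: 350 - 150 = 200. Balances: vacation=300, travel=600, savings=200, checking=200
Event 6 (transfer 100 checking -> vacation): checking: 200 - 100 = 100, vacation: 300 + 100 = 400. Balances: vacation=400, travel=600, savings=200, checking=100

Final balance of checking: 100

Answer: 100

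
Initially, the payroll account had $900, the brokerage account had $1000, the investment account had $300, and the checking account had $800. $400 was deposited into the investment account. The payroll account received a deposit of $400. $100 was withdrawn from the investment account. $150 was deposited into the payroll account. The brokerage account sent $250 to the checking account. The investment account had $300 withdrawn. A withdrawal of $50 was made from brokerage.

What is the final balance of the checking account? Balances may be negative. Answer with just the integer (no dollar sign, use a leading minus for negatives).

Answer: 1050

Derivation:
Tracking account balances step by step:
Start: payroll=900, brokerage=1000, investment=300, checking=800
Event 1 (deposit 400 to investment): investment: 300 + 400 = 700. Balances: payroll=900, brokerage=1000, investment=700, checking=800
Event 2 (deposit 400 to payroll): payroll: 900 + 400 = 1300. Balances: payroll=1300, brokerage=1000, investment=700, checking=800
Event 3 (withdraw 100 from investment): investment: 700 - 100 = 600. Balances: payroll=1300, brokerage=1000, investment=600, checking=800
Event 4 (deposit 150 to payroll): payroll: 1300 + 150 = 1450. Balances: payroll=1450, brokerage=1000, investment=600, checking=800
Event 5 (transfer 250 brokerage -> checking): brokerage: 1000 - 250 = 750, checking: 800 + 250 = 1050. Balances: payroll=1450, brokerage=750, investment=600, checking=1050
Event 6 (withdraw 300 from investment): investment: 600 - 300 = 300. Balances: payroll=1450, brokerage=750, investment=300, checking=1050
Event 7 (withdraw 50 from brokerage): brokerage: 750 - 50 = 700. Balances: payroll=1450, brokerage=700, investment=300, checking=1050

Final balance of checking: 1050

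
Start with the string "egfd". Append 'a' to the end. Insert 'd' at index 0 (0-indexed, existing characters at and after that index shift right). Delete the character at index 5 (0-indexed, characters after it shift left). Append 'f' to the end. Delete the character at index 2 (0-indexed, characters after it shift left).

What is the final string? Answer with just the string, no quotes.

Applying each edit step by step:
Start: "egfd"
Op 1 (append 'a'): "egfd" -> "egfda"
Op 2 (insert 'd' at idx 0): "egfda" -> "degfda"
Op 3 (delete idx 5 = 'a'): "degfda" -> "degfd"
Op 4 (append 'f'): "degfd" -> "degfdf"
Op 5 (delete idx 2 = 'g'): "degfdf" -> "defdf"

Answer: defdf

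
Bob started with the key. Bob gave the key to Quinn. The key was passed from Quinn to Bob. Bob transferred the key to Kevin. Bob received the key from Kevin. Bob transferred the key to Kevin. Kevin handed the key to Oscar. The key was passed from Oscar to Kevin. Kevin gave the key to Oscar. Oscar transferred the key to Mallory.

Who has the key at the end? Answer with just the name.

Tracking the key through each event:
Start: Bob has the key.
After event 1: Quinn has the key.
After event 2: Bob has the key.
After event 3: Kevin has the key.
After event 4: Bob has the key.
After event 5: Kevin has the key.
After event 6: Oscar has the key.
After event 7: Kevin has the key.
After event 8: Oscar has the key.
After event 9: Mallory has the key.

Answer: Mallory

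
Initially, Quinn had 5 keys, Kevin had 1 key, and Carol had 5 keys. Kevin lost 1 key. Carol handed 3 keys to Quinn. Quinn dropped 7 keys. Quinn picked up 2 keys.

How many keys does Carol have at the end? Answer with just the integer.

Answer: 2

Derivation:
Tracking counts step by step:
Start: Quinn=5, Kevin=1, Carol=5
Event 1 (Kevin -1): Kevin: 1 -> 0. State: Quinn=5, Kevin=0, Carol=5
Event 2 (Carol -> Quinn, 3): Carol: 5 -> 2, Quinn: 5 -> 8. State: Quinn=8, Kevin=0, Carol=2
Event 3 (Quinn -7): Quinn: 8 -> 1. State: Quinn=1, Kevin=0, Carol=2
Event 4 (Quinn +2): Quinn: 1 -> 3. State: Quinn=3, Kevin=0, Carol=2

Carol's final count: 2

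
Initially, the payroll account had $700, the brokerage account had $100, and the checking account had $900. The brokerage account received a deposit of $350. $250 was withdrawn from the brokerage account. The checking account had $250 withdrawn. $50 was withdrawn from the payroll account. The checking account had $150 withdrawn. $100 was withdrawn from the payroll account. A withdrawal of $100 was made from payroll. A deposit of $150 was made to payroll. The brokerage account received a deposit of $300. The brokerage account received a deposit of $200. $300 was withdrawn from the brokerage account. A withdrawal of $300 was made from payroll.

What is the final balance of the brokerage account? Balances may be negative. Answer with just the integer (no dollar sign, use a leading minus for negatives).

Tracking account balances step by step:
Start: payroll=700, brokerage=100, checking=900
Event 1 (deposit 350 to brokerage): brokerage: 100 + 350 = 450. Balances: payroll=700, brokerage=450, checking=900
Event 2 (withdraw 250 from brokerage): brokerage: 450 - 250 = 200. Balances: payroll=700, brokerage=200, checking=900
Event 3 (withdraw 250 from checking): checking: 900 - 250 = 650. Balances: payroll=700, brokerage=200, checking=650
Event 4 (withdraw 50 from payroll): payroll: 700 - 50 = 650. Balances: payroll=650, brokerage=200, checking=650
Event 5 (withdraw 150 from checking): checking: 650 - 150 = 500. Balances: payroll=650, brokerage=200, checking=500
Event 6 (withdraw 100 from payroll): payroll: 650 - 100 = 550. Balances: payroll=550, brokerage=200, checking=500
Event 7 (withdraw 100 from payroll): payroll: 550 - 100 = 450. Balances: payroll=450, brokerage=200, checking=500
Event 8 (deposit 150 to payroll): payroll: 450 + 150 = 600. Balances: payroll=600, brokerage=200, checking=500
Event 9 (deposit 300 to brokerage): brokerage: 200 + 300 = 500. Balances: payroll=600, brokerage=500, checking=500
Event 10 (deposit 200 to brokerage): brokerage: 500 + 200 = 700. Balances: payroll=600, brokerage=700, checking=500
Event 11 (withdraw 300 from brokerage): brokerage: 700 - 300 = 400. Balances: payroll=600, brokerage=400, checking=500
Event 12 (withdraw 300 from payroll): payroll: 600 - 300 = 300. Balances: payroll=300, brokerage=400, checking=500

Final balance of brokerage: 400

Answer: 400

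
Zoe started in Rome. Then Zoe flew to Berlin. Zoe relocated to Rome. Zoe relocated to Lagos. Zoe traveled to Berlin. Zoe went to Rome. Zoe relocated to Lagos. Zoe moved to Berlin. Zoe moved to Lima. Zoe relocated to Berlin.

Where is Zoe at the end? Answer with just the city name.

Tracking Zoe's location:
Start: Zoe is in Rome.
After move 1: Rome -> Berlin. Zoe is in Berlin.
After move 2: Berlin -> Rome. Zoe is in Rome.
After move 3: Rome -> Lagos. Zoe is in Lagos.
After move 4: Lagos -> Berlin. Zoe is in Berlin.
After move 5: Berlin -> Rome. Zoe is in Rome.
After move 6: Rome -> Lagos. Zoe is in Lagos.
After move 7: Lagos -> Berlin. Zoe is in Berlin.
After move 8: Berlin -> Lima. Zoe is in Lima.
After move 9: Lima -> Berlin. Zoe is in Berlin.

Answer: Berlin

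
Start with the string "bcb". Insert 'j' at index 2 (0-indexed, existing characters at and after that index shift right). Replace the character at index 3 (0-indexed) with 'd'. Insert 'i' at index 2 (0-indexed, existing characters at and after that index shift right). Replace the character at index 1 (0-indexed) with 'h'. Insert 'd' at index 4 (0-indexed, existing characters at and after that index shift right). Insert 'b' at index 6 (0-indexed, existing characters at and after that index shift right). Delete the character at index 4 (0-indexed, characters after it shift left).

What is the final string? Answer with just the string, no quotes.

Answer: bhijdb

Derivation:
Applying each edit step by step:
Start: "bcb"
Op 1 (insert 'j' at idx 2): "bcb" -> "bcjb"
Op 2 (replace idx 3: 'b' -> 'd'): "bcjb" -> "bcjd"
Op 3 (insert 'i' at idx 2): "bcjd" -> "bcijd"
Op 4 (replace idx 1: 'c' -> 'h'): "bcijd" -> "bhijd"
Op 5 (insert 'd' at idx 4): "bhijd" -> "bhijdd"
Op 6 (insert 'b' at idx 6): "bhijdd" -> "bhijddb"
Op 7 (delete idx 4 = 'd'): "bhijddb" -> "bhijdb"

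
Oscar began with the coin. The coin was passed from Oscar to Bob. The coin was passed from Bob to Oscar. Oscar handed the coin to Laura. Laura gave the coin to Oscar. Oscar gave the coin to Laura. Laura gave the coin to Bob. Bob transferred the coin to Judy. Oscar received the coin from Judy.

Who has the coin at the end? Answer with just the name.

Answer: Oscar

Derivation:
Tracking the coin through each event:
Start: Oscar has the coin.
After event 1: Bob has the coin.
After event 2: Oscar has the coin.
After event 3: Laura has the coin.
After event 4: Oscar has the coin.
After event 5: Laura has the coin.
After event 6: Bob has the coin.
After event 7: Judy has the coin.
After event 8: Oscar has the coin.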